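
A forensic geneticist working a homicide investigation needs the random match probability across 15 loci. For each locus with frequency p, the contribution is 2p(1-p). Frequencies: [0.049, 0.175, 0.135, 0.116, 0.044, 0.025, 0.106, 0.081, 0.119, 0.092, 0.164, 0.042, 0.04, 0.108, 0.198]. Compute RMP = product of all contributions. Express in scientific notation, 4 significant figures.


Computing RMP for 15 loci:
Locus 1: 2 * 0.049 * 0.951 = 0.093198
Locus 2: 2 * 0.175 * 0.825 = 0.28875
Locus 3: 2 * 0.135 * 0.865 = 0.23355
Locus 4: 2 * 0.116 * 0.884 = 0.205088
Locus 5: 2 * 0.044 * 0.956 = 0.084128
Locus 6: 2 * 0.025 * 0.975 = 0.04875
Locus 7: 2 * 0.106 * 0.894 = 0.189528
Locus 8: 2 * 0.081 * 0.919 = 0.148878
Locus 9: 2 * 0.119 * 0.881 = 0.209678
Locus 10: 2 * 0.092 * 0.908 = 0.167072
Locus 11: 2 * 0.164 * 0.836 = 0.274208
Locus 12: 2 * 0.042 * 0.958 = 0.080472
Locus 13: 2 * 0.04 * 0.96 = 0.0768
Locus 14: 2 * 0.108 * 0.892 = 0.192672
Locus 15: 2 * 0.198 * 0.802 = 0.317592
RMP = 5.419e-13

5.419e-13


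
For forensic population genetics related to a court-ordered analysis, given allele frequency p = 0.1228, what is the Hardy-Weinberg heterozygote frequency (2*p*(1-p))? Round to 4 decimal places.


Hardy-Weinberg heterozygote frequency:
q = 1 - p = 1 - 0.1228 = 0.8772
2pq = 2 * 0.1228 * 0.8772 = 0.2154

0.2154


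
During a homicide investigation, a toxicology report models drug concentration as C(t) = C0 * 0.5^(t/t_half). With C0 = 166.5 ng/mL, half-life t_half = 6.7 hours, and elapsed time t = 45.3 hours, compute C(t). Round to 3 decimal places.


Drug concentration decay:
Number of half-lives = t / t_half = 45.3 / 6.7 = 6.761194
Decay factor = 0.5^6.761194 = 0.00921887
C(t) = 166.5 * 0.00921887 = 1.535 ng/mL

1.535


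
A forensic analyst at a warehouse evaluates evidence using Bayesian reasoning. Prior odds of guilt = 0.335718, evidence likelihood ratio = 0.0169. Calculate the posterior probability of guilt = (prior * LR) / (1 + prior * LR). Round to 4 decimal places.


Bayesian evidence evaluation:
Posterior odds = prior_odds * LR = 0.335718 * 0.0169 = 0.005673634
Posterior probability = posterior_odds / (1 + posterior_odds)
= 0.005673634 / (1 + 0.005673634)
= 0.005673634 / 1.005673634
= 0.0056

0.0056


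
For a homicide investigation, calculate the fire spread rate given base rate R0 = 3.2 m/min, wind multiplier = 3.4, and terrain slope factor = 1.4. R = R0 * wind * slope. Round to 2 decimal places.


Fire spread rate calculation:
R = R0 * wind_factor * slope_factor
= 3.2 * 3.4 * 1.4
= 10.88 * 1.4
= 15.23 m/min

15.23


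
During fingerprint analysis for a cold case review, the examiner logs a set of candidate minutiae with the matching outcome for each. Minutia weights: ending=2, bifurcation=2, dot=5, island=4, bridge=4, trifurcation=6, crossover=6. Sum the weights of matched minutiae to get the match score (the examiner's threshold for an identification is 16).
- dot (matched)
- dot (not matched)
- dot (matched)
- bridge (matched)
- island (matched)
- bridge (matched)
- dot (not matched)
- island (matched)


Weighted minutiae match score:
  dot: matched, +5 (running total 5)
  dot: not matched, +0
  dot: matched, +5 (running total 10)
  bridge: matched, +4 (running total 14)
  island: matched, +4 (running total 18)
  bridge: matched, +4 (running total 22)
  dot: not matched, +0
  island: matched, +4 (running total 26)
Total score = 26
Threshold = 16; verdict = identification

26


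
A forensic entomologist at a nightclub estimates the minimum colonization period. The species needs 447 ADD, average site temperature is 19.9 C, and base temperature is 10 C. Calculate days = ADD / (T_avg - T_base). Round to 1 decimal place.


Insect development time:
Effective temperature = avg_temp - T_base = 19.9 - 10 = 9.9 C
Days = ADD / effective_temp = 447 / 9.9 = 45.2 days

45.2


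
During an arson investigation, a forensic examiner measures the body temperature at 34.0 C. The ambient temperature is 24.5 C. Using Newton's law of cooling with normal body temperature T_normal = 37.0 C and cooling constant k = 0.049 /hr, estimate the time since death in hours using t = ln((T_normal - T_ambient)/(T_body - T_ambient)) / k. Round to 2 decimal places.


Using Newton's law of cooling:
t = ln((T_normal - T_ambient) / (T_body - T_ambient)) / k
T_normal - T_ambient = 12.5
T_body - T_ambient = 9.5
Ratio = 1.315789
ln(ratio) = 0.274436
t = 0.274436 / 0.049 = 5.60 hours

5.60


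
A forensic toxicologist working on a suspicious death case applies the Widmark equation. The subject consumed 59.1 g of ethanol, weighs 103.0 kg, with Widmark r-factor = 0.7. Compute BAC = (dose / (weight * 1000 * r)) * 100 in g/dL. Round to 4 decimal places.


Applying the Widmark formula:
BAC = (dose_g / (body_wt * 1000 * r)) * 100
Denominator = 103.0 * 1000 * 0.7 = 72100
BAC = (59.1 / 72100) * 100
BAC = 0.0820 g/dL

0.0820


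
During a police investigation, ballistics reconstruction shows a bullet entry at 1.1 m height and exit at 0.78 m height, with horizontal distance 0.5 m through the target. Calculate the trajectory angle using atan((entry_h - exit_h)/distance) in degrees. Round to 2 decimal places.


Bullet trajectory angle:
Height difference = 1.1 - 0.78 = 0.32 m
angle = atan(0.32 / 0.5)
angle = atan(0.64)
angle = 32.62 degrees

32.62


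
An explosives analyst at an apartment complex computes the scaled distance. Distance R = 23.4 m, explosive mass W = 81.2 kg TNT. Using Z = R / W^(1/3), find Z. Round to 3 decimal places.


Scaled distance calculation:
W^(1/3) = 81.2^(1/3) = 4.330307
Z = R / W^(1/3) = 23.4 / 4.330307
Z = 5.404 m/kg^(1/3)

5.404


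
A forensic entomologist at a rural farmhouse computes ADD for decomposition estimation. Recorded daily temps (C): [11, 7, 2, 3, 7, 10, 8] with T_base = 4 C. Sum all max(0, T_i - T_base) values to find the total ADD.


Computing ADD day by day:
Day 1: max(0, 11 - 4) = 7
Day 2: max(0, 7 - 4) = 3
Day 3: max(0, 2 - 4) = 0
Day 4: max(0, 3 - 4) = 0
Day 5: max(0, 7 - 4) = 3
Day 6: max(0, 10 - 4) = 6
Day 7: max(0, 8 - 4) = 4
Total ADD = 23

23


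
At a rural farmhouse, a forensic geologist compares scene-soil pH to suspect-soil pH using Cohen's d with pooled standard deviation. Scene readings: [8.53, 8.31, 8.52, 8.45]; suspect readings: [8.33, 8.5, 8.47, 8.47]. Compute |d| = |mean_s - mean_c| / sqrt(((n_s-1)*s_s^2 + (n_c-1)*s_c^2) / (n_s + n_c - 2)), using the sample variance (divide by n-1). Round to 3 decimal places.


Pooled-variance Cohen's d for soil pH comparison:
Scene mean = 33.81 / 4 = 8.4525
Suspect mean = 33.77 / 4 = 8.4425
Scene sample variance s_s^2 = 0.010292
Suspect sample variance s_c^2 = 0.005825
Pooled variance = ((n_s-1)*s_s^2 + (n_c-1)*s_c^2) / (n_s + n_c - 2) = 0.008058
Pooled SD = sqrt(0.008058) = 0.089766
Mean difference = 0.01
|d| = |0.01| / 0.089766 = 0.111

0.111


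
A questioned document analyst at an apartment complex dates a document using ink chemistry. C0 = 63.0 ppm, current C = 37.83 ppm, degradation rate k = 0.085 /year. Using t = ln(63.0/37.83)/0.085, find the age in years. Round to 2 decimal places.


Document age estimation:
C0/C = 63.0 / 37.83 = 1.665345
ln(C0/C) = 0.510032
t = 0.510032 / 0.085 = 6.00 years

6.00


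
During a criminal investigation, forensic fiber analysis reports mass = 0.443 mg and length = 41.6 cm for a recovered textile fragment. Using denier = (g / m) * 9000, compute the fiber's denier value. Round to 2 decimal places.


Denier calculation:
Mass in grams = 0.443 mg / 1000 = 0.000443 g
Length in meters = 41.6 cm / 100 = 0.416 m
Linear density = mass / length = 0.000443 / 0.416 = 0.0010649 g/m
Denier = (g/m) * 9000 = 0.0010649 * 9000 = 9.58

9.58


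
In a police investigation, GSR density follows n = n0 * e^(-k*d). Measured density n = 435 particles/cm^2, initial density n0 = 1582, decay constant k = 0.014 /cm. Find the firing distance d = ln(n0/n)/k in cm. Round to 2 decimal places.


GSR distance calculation:
n0/n = 1582 / 435 = 3.636782
ln(n0/n) = 1.291099
d = 1.291099 / 0.014 = 92.22 cm

92.22


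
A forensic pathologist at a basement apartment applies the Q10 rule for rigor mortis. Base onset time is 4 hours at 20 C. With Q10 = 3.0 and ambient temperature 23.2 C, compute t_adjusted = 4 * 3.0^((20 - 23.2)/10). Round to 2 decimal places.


Rigor mortis time adjustment:
Exponent = (T_ref - T_actual) / 10 = (20 - 23.2) / 10 = -0.32
Q10 factor = 3.0^-0.32 = 0.70359
t_adjusted = 4 * 0.70359 = 2.81 hours

2.81


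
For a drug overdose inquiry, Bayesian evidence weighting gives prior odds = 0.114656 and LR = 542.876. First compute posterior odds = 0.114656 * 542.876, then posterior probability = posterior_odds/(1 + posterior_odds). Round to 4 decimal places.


Bayesian evidence evaluation:
Posterior odds = prior_odds * LR = 0.114656 * 542.876 = 62.24399
Posterior probability = posterior_odds / (1 + posterior_odds)
= 62.24399 / (1 + 62.24399)
= 62.24399 / 63.24399
= 0.9842

0.9842


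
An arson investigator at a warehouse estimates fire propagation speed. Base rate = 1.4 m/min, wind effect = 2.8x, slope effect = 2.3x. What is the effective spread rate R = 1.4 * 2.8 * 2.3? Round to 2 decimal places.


Fire spread rate calculation:
R = R0 * wind_factor * slope_factor
= 1.4 * 2.8 * 2.3
= 3.92 * 2.3
= 9.02 m/min

9.02


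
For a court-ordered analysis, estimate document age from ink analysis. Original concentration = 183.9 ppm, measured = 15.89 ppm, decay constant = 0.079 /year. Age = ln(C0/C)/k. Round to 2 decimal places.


Document age estimation:
C0/C = 183.9 / 15.89 = 11.573317
ln(C0/C) = 2.448702
t = 2.448702 / 0.079 = 31.00 years

31.00


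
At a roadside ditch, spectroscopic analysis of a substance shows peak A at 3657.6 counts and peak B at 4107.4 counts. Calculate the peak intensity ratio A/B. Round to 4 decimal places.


Spectral peak ratio:
Peak A = 3657.6 counts
Peak B = 4107.4 counts
Ratio = 3657.6 / 4107.4 = 0.8905

0.8905


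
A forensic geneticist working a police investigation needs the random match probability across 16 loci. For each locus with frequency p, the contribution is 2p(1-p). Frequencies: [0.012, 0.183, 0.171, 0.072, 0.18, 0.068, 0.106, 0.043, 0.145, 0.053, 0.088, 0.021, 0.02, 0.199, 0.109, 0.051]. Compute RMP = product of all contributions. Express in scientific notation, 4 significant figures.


Computing RMP for 16 loci:
Locus 1: 2 * 0.012 * 0.988 = 0.023712
Locus 2: 2 * 0.183 * 0.817 = 0.299022
Locus 3: 2 * 0.171 * 0.829 = 0.283518
Locus 4: 2 * 0.072 * 0.928 = 0.133632
Locus 5: 2 * 0.18 * 0.82 = 0.2952
Locus 6: 2 * 0.068 * 0.932 = 0.126752
Locus 7: 2 * 0.106 * 0.894 = 0.189528
Locus 8: 2 * 0.043 * 0.957 = 0.082302
Locus 9: 2 * 0.145 * 0.855 = 0.24795
Locus 10: 2 * 0.053 * 0.947 = 0.100382
Locus 11: 2 * 0.088 * 0.912 = 0.160512
Locus 12: 2 * 0.021 * 0.979 = 0.041118
Locus 13: 2 * 0.02 * 0.98 = 0.0392
Locus 14: 2 * 0.199 * 0.801 = 0.318798
Locus 15: 2 * 0.109 * 0.891 = 0.194238
Locus 16: 2 * 0.051 * 0.949 = 0.096798
RMP = 6.052e-15

6.052e-15


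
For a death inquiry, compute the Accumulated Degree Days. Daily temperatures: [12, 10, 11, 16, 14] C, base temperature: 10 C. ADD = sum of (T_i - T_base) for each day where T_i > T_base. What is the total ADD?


Computing ADD day by day:
Day 1: max(0, 12 - 10) = 2
Day 2: max(0, 10 - 10) = 0
Day 3: max(0, 11 - 10) = 1
Day 4: max(0, 16 - 10) = 6
Day 5: max(0, 14 - 10) = 4
Total ADD = 13

13


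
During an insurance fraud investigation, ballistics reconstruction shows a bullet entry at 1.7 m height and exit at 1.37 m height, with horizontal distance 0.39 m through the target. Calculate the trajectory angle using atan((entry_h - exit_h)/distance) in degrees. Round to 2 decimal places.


Bullet trajectory angle:
Height difference = 1.7 - 1.37 = 0.33 m
angle = atan(0.33 / 0.39)
angle = atan(0.846154)
angle = 40.24 degrees

40.24


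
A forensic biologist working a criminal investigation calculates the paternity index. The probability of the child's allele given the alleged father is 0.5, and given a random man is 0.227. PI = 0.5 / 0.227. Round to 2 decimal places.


Paternity Index calculation:
PI = P(allele|father) / P(allele|random)
PI = 0.5 / 0.227
PI = 2.20

2.20


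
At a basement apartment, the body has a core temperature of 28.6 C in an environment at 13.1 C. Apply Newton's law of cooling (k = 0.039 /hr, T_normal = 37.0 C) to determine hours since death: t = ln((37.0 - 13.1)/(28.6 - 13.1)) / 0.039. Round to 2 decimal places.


Using Newton's law of cooling:
t = ln((T_normal - T_ambient) / (T_body - T_ambient)) / k
T_normal - T_ambient = 23.9
T_body - T_ambient = 15.5
Ratio = 1.541935
ln(ratio) = 0.433038
t = 0.433038 / 0.039 = 11.10 hours

11.10


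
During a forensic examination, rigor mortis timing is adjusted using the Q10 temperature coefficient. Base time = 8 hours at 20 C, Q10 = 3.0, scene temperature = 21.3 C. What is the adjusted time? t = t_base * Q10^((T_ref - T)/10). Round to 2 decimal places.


Rigor mortis time adjustment:
Exponent = (T_ref - T_actual) / 10 = (20 - 21.3) / 10 = -0.13
Q10 factor = 3.0^-0.13 = 0.86691
t_adjusted = 8 * 0.86691 = 6.94 hours

6.94


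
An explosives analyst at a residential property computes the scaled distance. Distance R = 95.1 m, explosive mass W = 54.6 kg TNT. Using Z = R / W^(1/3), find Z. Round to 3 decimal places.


Scaled distance calculation:
W^(1/3) = 54.6^(1/3) = 3.793711
Z = R / W^(1/3) = 95.1 / 3.793711
Z = 25.068 m/kg^(1/3)

25.068


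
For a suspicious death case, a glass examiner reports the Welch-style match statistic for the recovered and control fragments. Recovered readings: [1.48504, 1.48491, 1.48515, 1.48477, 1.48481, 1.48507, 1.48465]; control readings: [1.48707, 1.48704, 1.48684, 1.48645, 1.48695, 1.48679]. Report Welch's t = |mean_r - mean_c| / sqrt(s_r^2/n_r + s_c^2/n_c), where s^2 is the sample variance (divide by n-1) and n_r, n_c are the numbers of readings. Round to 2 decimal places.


Welch's t-criterion for glass RI comparison:
Recovered mean = sum / n_r = 10.3944 / 7 = 1.4849143
Control mean = sum / n_c = 8.92114 / 6 = 1.4868567
Recovered sample variance s_r^2 = 3.28619e-08
Control sample variance s_c^2 = 5.15867e-08
Welch SE (unpooled) = sqrt(s_r^2/n_r + s_c^2/n_c) = sqrt(4.69456e-09 + 8.59778e-09) = sqrt(1.32923e-08) = 0.000115292
|mean_r - mean_c| = 0.00194238
t = 0.00194238 / 0.000115292 = 16.85

16.85


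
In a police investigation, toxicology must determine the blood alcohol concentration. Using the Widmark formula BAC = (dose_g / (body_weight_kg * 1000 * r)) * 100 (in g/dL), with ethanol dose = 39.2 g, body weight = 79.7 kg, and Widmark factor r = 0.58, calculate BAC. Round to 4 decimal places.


Applying the Widmark formula:
BAC = (dose_g / (body_wt * 1000 * r)) * 100
Denominator = 79.7 * 1000 * 0.58 = 46226
BAC = (39.2 / 46226) * 100
BAC = 0.0848 g/dL

0.0848


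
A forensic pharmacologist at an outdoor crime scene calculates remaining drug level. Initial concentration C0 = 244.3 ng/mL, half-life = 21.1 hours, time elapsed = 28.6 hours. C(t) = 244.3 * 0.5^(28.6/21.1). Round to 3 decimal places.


Drug concentration decay:
Number of half-lives = t / t_half = 28.6 / 21.1 = 1.35545
Decay factor = 0.5^1.35545 = 0.3908129
C(t) = 244.3 * 0.3908129 = 95.476 ng/mL

95.476


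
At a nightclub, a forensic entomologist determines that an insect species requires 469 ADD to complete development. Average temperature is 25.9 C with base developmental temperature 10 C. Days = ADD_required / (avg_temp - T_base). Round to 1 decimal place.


Insect development time:
Effective temperature = avg_temp - T_base = 25.9 - 10 = 15.9 C
Days = ADD / effective_temp = 469 / 15.9 = 29.5 days

29.5


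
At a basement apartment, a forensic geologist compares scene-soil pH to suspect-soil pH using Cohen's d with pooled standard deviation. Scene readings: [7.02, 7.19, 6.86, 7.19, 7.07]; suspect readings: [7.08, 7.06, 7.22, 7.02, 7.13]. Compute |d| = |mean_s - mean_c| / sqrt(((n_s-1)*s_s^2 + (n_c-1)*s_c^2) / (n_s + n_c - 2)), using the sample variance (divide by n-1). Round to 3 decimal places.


Pooled-variance Cohen's d for soil pH comparison:
Scene mean = 35.33 / 5 = 7.066
Suspect mean = 35.51 / 5 = 7.102
Scene sample variance s_s^2 = 0.01883
Suspect sample variance s_c^2 = 0.00592
Pooled variance = ((n_s-1)*s_s^2 + (n_c-1)*s_c^2) / (n_s + n_c - 2) = 0.012375
Pooled SD = sqrt(0.012375) = 0.111243
Mean difference = -0.036
|d| = |-0.036| / 0.111243 = 0.324

0.324


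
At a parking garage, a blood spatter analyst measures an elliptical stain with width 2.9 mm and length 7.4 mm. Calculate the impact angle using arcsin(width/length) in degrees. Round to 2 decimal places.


Blood spatter impact angle calculation:
width / length = 2.9 / 7.4 = 0.391892
angle = arcsin(0.391892)
angle = 23.07 degrees

23.07


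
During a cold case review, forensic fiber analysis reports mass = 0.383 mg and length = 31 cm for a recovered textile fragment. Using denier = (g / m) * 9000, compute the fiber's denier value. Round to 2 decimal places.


Denier calculation:
Mass in grams = 0.383 mg / 1000 = 0.000383 g
Length in meters = 31 cm / 100 = 0.31 m
Linear density = mass / length = 0.000383 / 0.31 = 0.00123548 g/m
Denier = (g/m) * 9000 = 0.00123548 * 9000 = 11.12

11.12


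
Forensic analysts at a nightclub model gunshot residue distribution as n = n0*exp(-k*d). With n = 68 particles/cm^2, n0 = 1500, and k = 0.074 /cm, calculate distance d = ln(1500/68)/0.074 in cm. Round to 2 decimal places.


GSR distance calculation:
n0/n = 1500 / 68 = 22.058824
ln(n0/n) = 3.093713
d = 3.093713 / 0.074 = 41.81 cm

41.81


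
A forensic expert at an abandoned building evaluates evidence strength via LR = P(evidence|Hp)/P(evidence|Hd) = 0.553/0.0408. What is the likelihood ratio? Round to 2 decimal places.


Likelihood ratio calculation:
LR = P(E|Hp) / P(E|Hd)
LR = 0.553 / 0.0408
LR = 13.55

13.55


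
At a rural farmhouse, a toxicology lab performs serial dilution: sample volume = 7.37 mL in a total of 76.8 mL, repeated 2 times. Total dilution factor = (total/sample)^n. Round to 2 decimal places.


Dilution factor calculation:
Single dilution = V_total / V_sample = 76.8 / 7.37 ≈ 10.420624
Number of dilutions = 2
Total DF = (76.8 / 7.37)^2 (full precision, rounded at the end) = 108.59

108.59


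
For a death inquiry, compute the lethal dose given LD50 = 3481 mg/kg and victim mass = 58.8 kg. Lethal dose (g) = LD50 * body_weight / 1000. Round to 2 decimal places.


Lethal dose calculation:
Lethal dose = LD50 * body_weight / 1000
= 3481 * 58.8 / 1000
= 204682.8 / 1000
= 204.68 g

204.68


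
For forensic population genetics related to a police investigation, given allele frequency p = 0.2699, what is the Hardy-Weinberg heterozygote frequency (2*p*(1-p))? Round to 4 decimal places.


Hardy-Weinberg heterozygote frequency:
q = 1 - p = 1 - 0.2699 = 0.7301
2pq = 2 * 0.2699 * 0.7301 = 0.3941

0.3941


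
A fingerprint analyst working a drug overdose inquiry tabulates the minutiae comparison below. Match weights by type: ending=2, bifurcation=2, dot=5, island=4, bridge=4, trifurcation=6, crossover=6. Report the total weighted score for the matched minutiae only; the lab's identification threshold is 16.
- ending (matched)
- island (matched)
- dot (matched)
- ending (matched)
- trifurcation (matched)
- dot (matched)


Weighted minutiae match score:
  ending: matched, +2 (running total 2)
  island: matched, +4 (running total 6)
  dot: matched, +5 (running total 11)
  ending: matched, +2 (running total 13)
  trifurcation: matched, +6 (running total 19)
  dot: matched, +5 (running total 24)
Total score = 24
Threshold = 16; verdict = identification

24


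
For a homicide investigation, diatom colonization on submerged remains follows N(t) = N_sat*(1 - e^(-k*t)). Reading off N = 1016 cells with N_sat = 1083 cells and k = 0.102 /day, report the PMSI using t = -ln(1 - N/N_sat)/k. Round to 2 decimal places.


PMSI from diatom colonization curve:
N / N_sat = 1016 / 1083 = 0.938135
1 - N/N_sat = 0.061865
ln(1 - N/N_sat) = -2.782801
t = -ln(1 - N/N_sat) / k = -(-2.782801) / 0.102 = 27.28 days

27.28


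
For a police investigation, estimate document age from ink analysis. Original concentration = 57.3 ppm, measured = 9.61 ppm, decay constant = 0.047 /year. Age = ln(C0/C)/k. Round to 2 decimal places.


Document age estimation:
C0/C = 57.3 / 9.61 = 5.962539
ln(C0/C) = 1.785496
t = 1.785496 / 0.047 = 37.99 years

37.99


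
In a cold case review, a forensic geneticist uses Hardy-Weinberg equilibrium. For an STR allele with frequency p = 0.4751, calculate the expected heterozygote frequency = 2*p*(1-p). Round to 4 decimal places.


Hardy-Weinberg heterozygote frequency:
q = 1 - p = 1 - 0.4751 = 0.5249
2pq = 2 * 0.4751 * 0.5249 = 0.4988

0.4988


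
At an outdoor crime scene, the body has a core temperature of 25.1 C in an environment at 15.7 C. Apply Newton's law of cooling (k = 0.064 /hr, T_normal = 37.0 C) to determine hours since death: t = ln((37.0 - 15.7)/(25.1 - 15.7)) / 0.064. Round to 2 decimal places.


Using Newton's law of cooling:
t = ln((T_normal - T_ambient) / (T_body - T_ambient)) / k
T_normal - T_ambient = 21.3
T_body - T_ambient = 9.4
Ratio = 2.265957
ln(ratio) = 0.817997
t = 0.817997 / 0.064 = 12.78 hours

12.78


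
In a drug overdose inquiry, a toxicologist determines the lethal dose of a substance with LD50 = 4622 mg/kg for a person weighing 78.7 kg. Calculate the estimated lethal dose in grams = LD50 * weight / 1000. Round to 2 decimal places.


Lethal dose calculation:
Lethal dose = LD50 * body_weight / 1000
= 4622 * 78.7 / 1000
= 363751.4 / 1000
= 363.75 g

363.75


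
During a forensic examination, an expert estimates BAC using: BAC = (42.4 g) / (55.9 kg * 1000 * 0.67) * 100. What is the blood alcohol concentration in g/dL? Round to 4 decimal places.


Applying the Widmark formula:
BAC = (dose_g / (body_wt * 1000 * r)) * 100
Denominator = 55.9 * 1000 * 0.67 = 37453
BAC = (42.4 / 37453) * 100
BAC = 0.1132 g/dL

0.1132


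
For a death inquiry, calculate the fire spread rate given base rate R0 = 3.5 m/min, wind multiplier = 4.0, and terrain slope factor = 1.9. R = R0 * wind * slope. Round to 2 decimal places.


Fire spread rate calculation:
R = R0 * wind_factor * slope_factor
= 3.5 * 4.0 * 1.9
= 14 * 1.9
= 26.60 m/min

26.60


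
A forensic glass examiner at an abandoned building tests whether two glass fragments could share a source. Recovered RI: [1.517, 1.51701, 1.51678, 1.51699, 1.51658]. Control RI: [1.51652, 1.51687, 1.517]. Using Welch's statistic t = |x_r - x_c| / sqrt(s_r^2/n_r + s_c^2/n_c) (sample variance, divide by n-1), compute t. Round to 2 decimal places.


Welch's t-criterion for glass RI comparison:
Recovered mean = sum / n_r = 7.58436 / 5 = 1.516872
Control mean = sum / n_c = 4.55039 / 3 = 1.5167967
Recovered sample variance s_r^2 = 3.577e-08
Control sample variance s_c^2 = 6.16333e-08
Welch SE (unpooled) = sqrt(s_r^2/n_r + s_c^2/n_c) = sqrt(7.154e-09 + 2.05444e-08) = sqrt(2.76984e-08) = 0.000166428
|mean_r - mean_c| = 7.53333e-05
t = 7.53333e-05 / 0.000166428 = 0.45

0.45


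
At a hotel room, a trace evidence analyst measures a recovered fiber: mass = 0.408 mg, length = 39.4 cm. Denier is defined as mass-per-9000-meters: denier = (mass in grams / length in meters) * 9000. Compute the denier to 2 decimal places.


Denier calculation:
Mass in grams = 0.408 mg / 1000 = 0.000408 g
Length in meters = 39.4 cm / 100 = 0.394 m
Linear density = mass / length = 0.000408 / 0.394 = 0.00103553 g/m
Denier = (g/m) * 9000 = 0.00103553 * 9000 = 9.32

9.32


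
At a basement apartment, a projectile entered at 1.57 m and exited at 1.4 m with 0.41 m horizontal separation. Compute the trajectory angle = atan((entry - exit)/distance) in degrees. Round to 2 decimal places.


Bullet trajectory angle:
Height difference = 1.57 - 1.4 = 0.17 m
angle = atan(0.17 / 0.41)
angle = atan(0.414634)
angle = 22.52 degrees

22.52


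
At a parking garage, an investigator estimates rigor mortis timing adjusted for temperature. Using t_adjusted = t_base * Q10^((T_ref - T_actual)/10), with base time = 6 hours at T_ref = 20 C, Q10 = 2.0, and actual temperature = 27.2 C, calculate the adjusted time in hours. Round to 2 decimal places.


Rigor mortis time adjustment:
Exponent = (T_ref - T_actual) / 10 = (20 - 27.2) / 10 = -0.72
Q10 factor = 2.0^-0.72 = 0.6071
t_adjusted = 6 * 0.6071 = 3.64 hours

3.64


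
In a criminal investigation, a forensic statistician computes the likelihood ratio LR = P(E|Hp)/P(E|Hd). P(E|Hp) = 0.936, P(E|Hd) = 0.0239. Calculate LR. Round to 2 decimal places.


Likelihood ratio calculation:
LR = P(E|Hp) / P(E|Hd)
LR = 0.936 / 0.0239
LR = 39.16

39.16


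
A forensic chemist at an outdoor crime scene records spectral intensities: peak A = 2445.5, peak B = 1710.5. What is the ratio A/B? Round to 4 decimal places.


Spectral peak ratio:
Peak A = 2445.5 counts
Peak B = 1710.5 counts
Ratio = 2445.5 / 1710.5 = 1.4297

1.4297


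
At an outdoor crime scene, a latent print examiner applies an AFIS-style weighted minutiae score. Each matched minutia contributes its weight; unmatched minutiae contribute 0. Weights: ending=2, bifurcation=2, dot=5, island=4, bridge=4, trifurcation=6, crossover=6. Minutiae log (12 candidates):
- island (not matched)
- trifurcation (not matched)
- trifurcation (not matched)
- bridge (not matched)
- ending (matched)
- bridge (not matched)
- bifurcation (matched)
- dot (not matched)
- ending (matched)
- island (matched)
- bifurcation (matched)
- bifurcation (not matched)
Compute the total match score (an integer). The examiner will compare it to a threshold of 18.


Weighted minutiae match score:
  island: not matched, +0
  trifurcation: not matched, +0
  trifurcation: not matched, +0
  bridge: not matched, +0
  ending: matched, +2 (running total 2)
  bridge: not matched, +0
  bifurcation: matched, +2 (running total 4)
  dot: not matched, +0
  ending: matched, +2 (running total 6)
  island: matched, +4 (running total 10)
  bifurcation: matched, +2 (running total 12)
  bifurcation: not matched, +0
Total score = 12
Threshold = 18; verdict = inconclusive

12


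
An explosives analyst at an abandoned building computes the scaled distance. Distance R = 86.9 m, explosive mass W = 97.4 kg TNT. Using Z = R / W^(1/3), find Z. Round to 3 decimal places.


Scaled distance calculation:
W^(1/3) = 97.4^(1/3) = 4.601008
Z = R / W^(1/3) = 86.9 / 4.601008
Z = 18.887 m/kg^(1/3)

18.887


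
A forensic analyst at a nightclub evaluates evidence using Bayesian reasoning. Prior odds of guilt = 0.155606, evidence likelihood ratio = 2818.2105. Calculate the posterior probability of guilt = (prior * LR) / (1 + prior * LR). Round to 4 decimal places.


Bayesian evidence evaluation:
Posterior odds = prior_odds * LR = 0.155606 * 2818.2105 = 438.5305
Posterior probability = posterior_odds / (1 + posterior_odds)
= 438.5305 / (1 + 438.5305)
= 438.5305 / 439.5305
= 0.9977

0.9977


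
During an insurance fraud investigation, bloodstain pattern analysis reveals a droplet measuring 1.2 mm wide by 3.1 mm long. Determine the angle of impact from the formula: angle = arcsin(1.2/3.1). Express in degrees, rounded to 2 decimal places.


Blood spatter impact angle calculation:
width / length = 1.2 / 3.1 = 0.387097
angle = arcsin(0.387097)
angle = 22.77 degrees

22.77


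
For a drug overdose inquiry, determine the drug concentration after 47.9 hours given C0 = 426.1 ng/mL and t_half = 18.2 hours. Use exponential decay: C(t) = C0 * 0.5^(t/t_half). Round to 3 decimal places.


Drug concentration decay:
Number of half-lives = t / t_half = 47.9 / 18.2 = 2.631868
Decay factor = 0.5^2.631868 = 0.16133507
C(t) = 426.1 * 0.16133507 = 68.745 ng/mL

68.745


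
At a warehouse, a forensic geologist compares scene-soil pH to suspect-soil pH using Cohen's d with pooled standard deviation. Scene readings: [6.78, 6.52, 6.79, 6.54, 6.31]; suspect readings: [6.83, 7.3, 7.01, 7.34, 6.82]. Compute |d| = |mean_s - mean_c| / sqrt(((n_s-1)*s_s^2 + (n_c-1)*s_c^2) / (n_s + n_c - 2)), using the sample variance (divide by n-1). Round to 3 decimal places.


Pooled-variance Cohen's d for soil pH comparison:
Scene mean = 32.94 / 5 = 6.588
Suspect mean = 35.3 / 5 = 7.06
Scene sample variance s_s^2 = 0.04047
Suspect sample variance s_c^2 = 0.06225
Pooled variance = ((n_s-1)*s_s^2 + (n_c-1)*s_c^2) / (n_s + n_c - 2) = 0.05136
Pooled SD = sqrt(0.05136) = 0.226627
Mean difference = -0.472
|d| = |-0.472| / 0.226627 = 2.083

2.083


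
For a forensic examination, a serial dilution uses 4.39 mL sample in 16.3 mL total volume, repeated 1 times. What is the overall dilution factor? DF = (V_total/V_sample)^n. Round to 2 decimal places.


Dilution factor calculation:
Single dilution = V_total / V_sample = 16.3 / 4.39 ≈ 3.712984
Number of dilutions = 1
Total DF = (16.3 / 4.39)^1 (full precision, rounded at the end) = 3.71

3.71


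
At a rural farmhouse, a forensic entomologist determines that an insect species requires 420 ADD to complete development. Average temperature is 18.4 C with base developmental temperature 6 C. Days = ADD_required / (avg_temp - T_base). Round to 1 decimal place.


Insect development time:
Effective temperature = avg_temp - T_base = 18.4 - 6 = 12.4 C
Days = ADD / effective_temp = 420 / 12.4 = 33.9 days

33.9


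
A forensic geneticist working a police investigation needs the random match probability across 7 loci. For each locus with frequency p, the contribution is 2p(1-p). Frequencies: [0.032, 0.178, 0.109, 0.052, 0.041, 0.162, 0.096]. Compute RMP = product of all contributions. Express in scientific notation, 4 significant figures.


Computing RMP for 7 loci:
Locus 1: 2 * 0.032 * 0.968 = 0.061952
Locus 2: 2 * 0.178 * 0.822 = 0.292632
Locus 3: 2 * 0.109 * 0.891 = 0.194238
Locus 4: 2 * 0.052 * 0.948 = 0.098592
Locus 5: 2 * 0.041 * 0.959 = 0.078638
Locus 6: 2 * 0.162 * 0.838 = 0.271512
Locus 7: 2 * 0.096 * 0.904 = 0.173568
RMP = 1.287e-06

1.287e-06


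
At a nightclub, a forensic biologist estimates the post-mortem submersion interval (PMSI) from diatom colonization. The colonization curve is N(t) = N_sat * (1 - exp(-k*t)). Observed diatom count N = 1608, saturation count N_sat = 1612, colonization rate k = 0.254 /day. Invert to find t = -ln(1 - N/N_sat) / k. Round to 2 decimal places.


PMSI from diatom colonization curve:
N / N_sat = 1608 / 1612 = 0.997519
1 - N/N_sat = 0.002481
ln(1 - N/N_sat) = -5.999094
t = -ln(1 - N/N_sat) / k = -(-5.999094) / 0.254 = 23.62 days

23.62


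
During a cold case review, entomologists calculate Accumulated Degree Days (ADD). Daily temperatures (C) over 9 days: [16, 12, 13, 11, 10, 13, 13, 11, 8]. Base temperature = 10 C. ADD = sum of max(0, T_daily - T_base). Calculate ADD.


Computing ADD day by day:
Day 1: max(0, 16 - 10) = 6
Day 2: max(0, 12 - 10) = 2
Day 3: max(0, 13 - 10) = 3
Day 4: max(0, 11 - 10) = 1
Day 5: max(0, 10 - 10) = 0
Day 6: max(0, 13 - 10) = 3
Day 7: max(0, 13 - 10) = 3
Day 8: max(0, 11 - 10) = 1
Day 9: max(0, 8 - 10) = 0
Total ADD = 19

19


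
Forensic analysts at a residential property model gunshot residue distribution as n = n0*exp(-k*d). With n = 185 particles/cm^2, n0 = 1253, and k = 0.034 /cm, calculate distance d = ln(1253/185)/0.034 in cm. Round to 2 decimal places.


GSR distance calculation:
n0/n = 1253 / 185 = 6.772973
ln(n0/n) = 1.91294
d = 1.91294 / 0.034 = 56.26 cm

56.26


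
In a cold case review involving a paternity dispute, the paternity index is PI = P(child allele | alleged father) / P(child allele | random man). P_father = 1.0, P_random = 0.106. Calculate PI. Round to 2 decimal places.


Paternity Index calculation:
PI = P(allele|father) / P(allele|random)
PI = 1.0 / 0.106
PI = 9.43

9.43


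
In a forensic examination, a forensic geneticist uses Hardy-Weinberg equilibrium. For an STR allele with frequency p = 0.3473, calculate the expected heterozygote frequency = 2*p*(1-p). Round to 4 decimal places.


Hardy-Weinberg heterozygote frequency:
q = 1 - p = 1 - 0.3473 = 0.6527
2pq = 2 * 0.3473 * 0.6527 = 0.4534

0.4534


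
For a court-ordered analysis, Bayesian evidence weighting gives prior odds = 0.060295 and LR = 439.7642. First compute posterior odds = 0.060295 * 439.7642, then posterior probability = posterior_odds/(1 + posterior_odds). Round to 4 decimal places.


Bayesian evidence evaluation:
Posterior odds = prior_odds * LR = 0.060295 * 439.7642 = 26.51558
Posterior probability = posterior_odds / (1 + posterior_odds)
= 26.51558 / (1 + 26.51558)
= 26.51558 / 27.51558
= 0.9637

0.9637


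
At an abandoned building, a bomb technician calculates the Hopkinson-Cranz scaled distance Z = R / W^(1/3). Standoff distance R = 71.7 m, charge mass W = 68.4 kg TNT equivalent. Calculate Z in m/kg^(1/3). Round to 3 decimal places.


Scaled distance calculation:
W^(1/3) = 68.4^(1/3) = 4.089643
Z = R / W^(1/3) = 71.7 / 4.089643
Z = 17.532 m/kg^(1/3)

17.532


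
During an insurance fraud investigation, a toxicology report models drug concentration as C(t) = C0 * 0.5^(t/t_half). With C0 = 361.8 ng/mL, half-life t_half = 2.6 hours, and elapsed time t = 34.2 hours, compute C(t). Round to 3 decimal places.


Drug concentration decay:
Number of half-lives = t / t_half = 34.2 / 2.6 = 13.153846
Decay factor = 0.5^13.153846 = 0.00010972
C(t) = 361.8 * 0.00010972 = 0.040 ng/mL

0.040


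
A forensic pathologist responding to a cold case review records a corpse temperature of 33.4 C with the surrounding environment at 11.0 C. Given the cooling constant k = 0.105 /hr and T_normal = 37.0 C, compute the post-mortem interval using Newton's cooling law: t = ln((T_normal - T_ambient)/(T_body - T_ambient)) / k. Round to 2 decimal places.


Using Newton's law of cooling:
t = ln((T_normal - T_ambient) / (T_body - T_ambient)) / k
T_normal - T_ambient = 26.0
T_body - T_ambient = 22.4
Ratio = 1.160714
ln(ratio) = 0.149035
t = 0.149035 / 0.105 = 1.42 hours

1.42


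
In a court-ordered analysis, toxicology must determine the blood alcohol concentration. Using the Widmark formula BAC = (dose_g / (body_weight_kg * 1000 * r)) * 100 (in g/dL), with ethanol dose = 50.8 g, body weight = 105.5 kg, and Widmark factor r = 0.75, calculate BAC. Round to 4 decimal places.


Applying the Widmark formula:
BAC = (dose_g / (body_wt * 1000 * r)) * 100
Denominator = 105.5 * 1000 * 0.75 = 79125
BAC = (50.8 / 79125) * 100
BAC = 0.0642 g/dL

0.0642


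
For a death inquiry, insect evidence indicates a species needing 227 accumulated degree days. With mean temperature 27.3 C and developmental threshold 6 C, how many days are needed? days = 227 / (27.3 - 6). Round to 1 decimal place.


Insect development time:
Effective temperature = avg_temp - T_base = 27.3 - 6 = 21.3 C
Days = ADD / effective_temp = 227 / 21.3 = 10.7 days

10.7


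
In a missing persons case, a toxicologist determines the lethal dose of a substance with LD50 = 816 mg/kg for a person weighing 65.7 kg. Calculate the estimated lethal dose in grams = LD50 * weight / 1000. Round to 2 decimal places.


Lethal dose calculation:
Lethal dose = LD50 * body_weight / 1000
= 816 * 65.7 / 1000
= 53611.2 / 1000
= 53.61 g

53.61


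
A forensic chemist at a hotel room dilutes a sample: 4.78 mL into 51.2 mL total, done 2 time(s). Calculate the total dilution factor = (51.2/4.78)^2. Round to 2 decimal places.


Dilution factor calculation:
Single dilution = V_total / V_sample = 51.2 / 4.78 ≈ 10.711297
Number of dilutions = 2
Total DF = (51.2 / 4.78)^2 (full precision, rounded at the end) = 114.73

114.73


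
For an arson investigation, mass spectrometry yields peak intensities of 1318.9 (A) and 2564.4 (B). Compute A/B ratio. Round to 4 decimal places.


Spectral peak ratio:
Peak A = 1318.9 counts
Peak B = 2564.4 counts
Ratio = 1318.9 / 2564.4 = 0.5143

0.5143


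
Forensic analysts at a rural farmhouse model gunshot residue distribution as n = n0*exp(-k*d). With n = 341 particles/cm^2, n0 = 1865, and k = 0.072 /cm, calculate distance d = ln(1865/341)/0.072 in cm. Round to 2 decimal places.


GSR distance calculation:
n0/n = 1865 / 341 = 5.469208
ln(n0/n) = 1.699134
d = 1.699134 / 0.072 = 23.60 cm

23.60


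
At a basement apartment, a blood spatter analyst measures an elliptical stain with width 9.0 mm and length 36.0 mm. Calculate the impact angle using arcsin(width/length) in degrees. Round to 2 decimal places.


Blood spatter impact angle calculation:
width / length = 9.0 / 36.0 = 0.25
angle = arcsin(0.25)
angle = 14.48 degrees

14.48


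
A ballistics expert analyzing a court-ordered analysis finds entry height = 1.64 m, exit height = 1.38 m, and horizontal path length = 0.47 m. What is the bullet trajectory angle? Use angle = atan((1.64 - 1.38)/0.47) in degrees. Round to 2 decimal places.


Bullet trajectory angle:
Height difference = 1.64 - 1.38 = 0.26 m
angle = atan(0.26 / 0.47)
angle = atan(0.553191)
angle = 28.95 degrees

28.95


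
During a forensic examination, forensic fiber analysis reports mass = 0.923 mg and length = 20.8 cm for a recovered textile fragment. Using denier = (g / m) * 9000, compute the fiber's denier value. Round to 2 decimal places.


Denier calculation:
Mass in grams = 0.923 mg / 1000 = 0.000923 g
Length in meters = 20.8 cm / 100 = 0.208 m
Linear density = mass / length = 0.000923 / 0.208 = 0.0044375 g/m
Denier = (g/m) * 9000 = 0.0044375 * 9000 = 39.94

39.94


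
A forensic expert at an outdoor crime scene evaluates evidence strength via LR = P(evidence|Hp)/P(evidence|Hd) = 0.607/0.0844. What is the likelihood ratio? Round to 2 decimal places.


Likelihood ratio calculation:
LR = P(E|Hp) / P(E|Hd)
LR = 0.607 / 0.0844
LR = 7.19

7.19


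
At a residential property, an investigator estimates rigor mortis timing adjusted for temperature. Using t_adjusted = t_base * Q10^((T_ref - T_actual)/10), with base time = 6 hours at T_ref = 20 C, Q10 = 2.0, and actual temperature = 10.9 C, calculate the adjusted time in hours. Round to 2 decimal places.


Rigor mortis time adjustment:
Exponent = (T_ref - T_actual) / 10 = (20 - 10.9) / 10 = 0.91
Q10 factor = 2.0^0.91 = 1.87905
t_adjusted = 6 * 1.87905 = 11.27 hours

11.27


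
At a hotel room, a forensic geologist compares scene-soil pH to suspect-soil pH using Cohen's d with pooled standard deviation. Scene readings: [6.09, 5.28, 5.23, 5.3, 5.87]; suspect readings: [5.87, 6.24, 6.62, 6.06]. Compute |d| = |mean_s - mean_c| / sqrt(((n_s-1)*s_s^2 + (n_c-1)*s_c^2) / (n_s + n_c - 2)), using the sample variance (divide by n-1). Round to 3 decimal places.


Pooled-variance Cohen's d for soil pH comparison:
Scene mean = 27.77 / 5 = 5.554
Suspect mean = 24.79 / 4 = 6.1975
Scene sample variance s_s^2 = 0.15793
Suspect sample variance s_c^2 = 0.102158
Pooled variance = ((n_s-1)*s_s^2 + (n_c-1)*s_c^2) / (n_s + n_c - 2) = 0.134028
Pooled SD = sqrt(0.134028) = 0.366098
Mean difference = -0.6435
|d| = |-0.6435| / 0.366098 = 1.758

1.758


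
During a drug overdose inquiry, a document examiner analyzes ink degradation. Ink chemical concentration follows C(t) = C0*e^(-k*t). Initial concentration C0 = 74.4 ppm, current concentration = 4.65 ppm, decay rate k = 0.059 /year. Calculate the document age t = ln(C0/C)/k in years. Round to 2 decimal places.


Document age estimation:
C0/C = 74.4 / 4.65 = 16
ln(C0/C) = 2.772589
t = 2.772589 / 0.059 = 46.99 years

46.99


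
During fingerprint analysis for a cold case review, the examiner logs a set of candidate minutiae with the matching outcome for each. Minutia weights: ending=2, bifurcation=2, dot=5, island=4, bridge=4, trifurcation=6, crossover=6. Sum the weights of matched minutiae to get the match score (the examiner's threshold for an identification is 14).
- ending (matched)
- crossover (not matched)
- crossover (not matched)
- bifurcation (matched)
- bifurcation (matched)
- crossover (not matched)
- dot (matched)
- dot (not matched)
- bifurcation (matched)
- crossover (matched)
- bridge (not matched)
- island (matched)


Weighted minutiae match score:
  ending: matched, +2 (running total 2)
  crossover: not matched, +0
  crossover: not matched, +0
  bifurcation: matched, +2 (running total 4)
  bifurcation: matched, +2 (running total 6)
  crossover: not matched, +0
  dot: matched, +5 (running total 11)
  dot: not matched, +0
  bifurcation: matched, +2 (running total 13)
  crossover: matched, +6 (running total 19)
  bridge: not matched, +0
  island: matched, +4 (running total 23)
Total score = 23
Threshold = 14; verdict = identification

23
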